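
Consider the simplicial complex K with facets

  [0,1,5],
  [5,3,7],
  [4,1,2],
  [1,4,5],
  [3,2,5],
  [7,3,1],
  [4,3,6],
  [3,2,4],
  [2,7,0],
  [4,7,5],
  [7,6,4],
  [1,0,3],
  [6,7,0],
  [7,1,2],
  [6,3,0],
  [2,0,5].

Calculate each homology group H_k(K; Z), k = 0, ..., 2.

H_0 = Z,  H_1 = Z^2,  H_2 = Z.

Take the total order 0 < 1 < 2 < 3 < 4 < 5 < 6 < 7 on the vertex set. Then K (dimension 2) consists of the simplices:

  0-simplices (8): [0], [1], [2], [3], [4], [5], [6], [7]
  1-simplices (24): (24 of them)
  2-simplices (16): [0,1,3], [0,1,5], [0,2,5], [0,2,7], [0,3,6], [0,6,7], [1,2,4], [1,2,7], [1,3,7], [1,4,5], [2,3,4], [2,3,5], [3,4,6], [3,5,7], [4,5,7], [4,6,7]

Hence C_0 ≅ Z^8, C_1 ≅ Z^24, C_2 ≅ Z^16.

∂_1: C_1 → C_0 is given by ∂[p,q] = [q] − [p].
The resulting 8×24 matrix has rank 7, and its Smith normal form has invariant factors (1,1,1,1,1,1,1).

Boundary ∂_2: C_2 → C_1 acts by ∂[p,q,r] = [q,r] − [p,r] + [p,q]. For instance
  ∂[1,4,5] = [4,5] − [1,5] + [1,4],
  ∂[4,5,7] = [5,7] − [4,7] + [4,5].
As a 24×16 matrix over Z this has rank 15, with invariant factors (1,1,1,1,1,1,1,1,1,1,1,1,1,1,1).

Reading off H_k = ker ∂_k / im ∂_{k+1}:

  H_0: rank C_0 − rank ∂_1 = 8 − 7 = 1, and the invariant factors of ∂_1 are all 1, so H_0 = Z.
  H_1: rank ker ∂_1 − rank ∂_2 = (24 − 7) − 15 = 2, and the invariant factors of ∂_2 are all 1, so H_1 = Z^2.
  H_2: rank ker ∂_2 − rank ∂_3 = (16 − 15) − 0 = 1, and there is no ∂_3, so H_2 = Z.

As a check, the Euler characteristic is 8 − 24 + 16 = 0, which agrees with 1 − 2 + 1 = 0.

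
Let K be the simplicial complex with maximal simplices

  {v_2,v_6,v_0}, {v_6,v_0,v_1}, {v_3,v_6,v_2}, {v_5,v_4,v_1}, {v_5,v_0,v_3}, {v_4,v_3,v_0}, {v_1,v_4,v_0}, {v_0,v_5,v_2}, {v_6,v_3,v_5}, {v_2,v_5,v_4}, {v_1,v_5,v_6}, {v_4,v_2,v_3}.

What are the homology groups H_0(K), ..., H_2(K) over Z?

We work with the vertex ordering v_0 < v_1 < v_2 < v_3 < v_4 < v_5 < v_6. The simplices of K, each written with vertices in increasing order, are:

  0-simplices (7): [v_0], [v_1], [v_2], [v_3], [v_4], [v_5], [v_6]
  1-simplices (18): (18 of them)
  2-simplices (12): (12 of them)

giving chain groups C_0 ≅ Z^7, C_1 ≅ Z^18, C_2 ≅ Z^12.

∂_1: C_1 → C_0 is given by ∂[p,q] = [q] − [p]. For instance
  ∂[v_0,v_1] = [v_1] − [v_0].
This gives a 7×18 integer matrix of rank 6; reducing to Smith normal form yields diagonal entries (1,1,1,1,1,1).

Boundary ∂_2: C_2 → C_1 sends each 2-simplex [p,q,r] to [q,r] − [p,r] + [p,q]. For instance
  ∂[v_3,v_5,v_6] = [v_5,v_6] − [v_3,v_6] + [v_3,v_5],
  ∂[v_2,v_3,v_6] = [v_3,v_6] − [v_2,v_6] + [v_2,v_3].
The 18×12 boundary matrix has rank 12 and Smith normal form diag(1,1,1,1,1,1,1,1,1,1,1,2).

Computing H_k = (kernel of ∂_k) / (image of ∂_{k+1}):

  H_0: rank C_0 − rank ∂_1 = 7 − 6 = 1, and the invariant factors of ∂_1 are all 1, so H_0 = Z.
  H_1: rank ker ∂_1 − rank ∂_2 = (18 − 6) − 12 = 0, and ∂_2 has invariant factor 2 > 1, so H_1 = Z/2.
  H_2: rank ker ∂_2 − rank ∂_3 = (12 − 12) − 0 = 0, and there is no ∂_3, so H_2 = 0.

As a check, the Euler characteristic is 7 − 18 + 12 = 1, which agrees with 1 − 0 + 0 = 1.

H_0 ≅ Z,  H_1 ≅ Z/2,  H_2 = 0.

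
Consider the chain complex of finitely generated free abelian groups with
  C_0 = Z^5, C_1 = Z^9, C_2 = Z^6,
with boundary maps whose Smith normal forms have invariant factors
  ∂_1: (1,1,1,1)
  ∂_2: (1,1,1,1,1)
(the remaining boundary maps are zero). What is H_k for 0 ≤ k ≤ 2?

H_0: b_0 = 5 − 0 − 4 = 1; torsion from ∂_1 factors > 1: none. So H_0 ≅ Z.
H_1: b_1 = 9 − 4 − 5 = 0; torsion from ∂_2 factors > 1: none. So H_1 ≅ 0.
H_2: b_2 = 6 − 5 − 0 = 1; torsion from ∂_3 factors > 1: none. So H_2 ≅ Z.

H_0 ≅ Z,  H_1 = 0,  H_2 ≅ Z.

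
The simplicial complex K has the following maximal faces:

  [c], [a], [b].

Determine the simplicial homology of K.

Order the vertices as a < b < c. Listing each simplex with vertices in this order, K has dimension 0 with simplices:

  0-simplices (3): a, b, c

so the chain groups are C_0 ≅ Z^3.

Computing H_k = (kernel of ∂_k) / (image of ∂_{k+1}):

  H_0: rank C_0 − rank ∂_1 = 3 − 0 = 3, and there is no ∂_1, so H_0 ≅ Z^3.

H_0 = Z^3.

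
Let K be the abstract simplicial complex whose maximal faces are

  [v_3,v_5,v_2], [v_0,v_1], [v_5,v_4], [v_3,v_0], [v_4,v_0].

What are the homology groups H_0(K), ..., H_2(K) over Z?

H_0 = Z,  H_1 = Z,  H_2 = 0.

Order the vertices as v_0 < v_1 < v_2 < v_3 < v_4 < v_5. Listing each simplex with vertices in this order, K has dimension 2 with simplices:

  0-simplices (6): [v_0], [v_1], [v_2], [v_3], [v_4], [v_5]
  1-simplices (7): [v_0,v_1], [v_0,v_3], [v_0,v_4], [v_2,v_3], [v_2,v_5], [v_3,v_5], [v_4,v_5]
  2-simplices (1): [v_2,v_3,v_5]

Hence C_0 ≅ Z^6, C_1 ≅ Z^7, C_2 ≅ Z^1.

Boundary ∂_1: C_1 → C_0 maps an edge to its endpoints' difference, ∂[p,q] = q − p.
As a 6×7 matrix over Z this has rank 5, with invariant factors (1,1,1,1,1).

Boundary ∂_2: C_2 → C_1 sends each 2-simplex [p,q,r] to [q,r] − [p,r] + [p,q]. For instance
  ∂[v_2,v_3,v_5] = [v_3,v_5] − [v_2,v_5] + [v_2,v_3].
The 7×1 boundary matrix has rank 1 and Smith normal form diag(1).

Now H_k = ker ∂_k / im ∂_{k+1}, so:

  H_0: rank C_0 − rank ∂_1 = 6 − 5 = 1, and the invariant factors of ∂_1 are all 1, so H_0 = Z.
  H_1: rank ker ∂_1 − rank ∂_2 = (7 − 5) − 1 = 1, and the invariant factors of ∂_2 are all 1, so H_1 = Z.
  H_2: rank ker ∂_2 − rank ∂_3 = (1 − 1) − 0 = 0, and there is no ∂_3, so H_2 = 0.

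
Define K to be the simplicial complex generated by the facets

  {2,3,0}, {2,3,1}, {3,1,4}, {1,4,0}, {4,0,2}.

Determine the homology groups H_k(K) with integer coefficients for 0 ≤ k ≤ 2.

H_0 = Z,  H_1 = Z,  H_2 = 0.

We work with the vertex ordering 0 < 1 < 2 < 3 < 4. The simplices of K, each written with vertices in increasing order, are:

  0-simplices (5): [0], [1], [2], [3], [4]
  1-simplices (10): [0,1], [0,2], [0,3], [0,4], [1,2], [1,3], [1,4], [2,3], [2,4], [3,4]
  2-simplices (5): [0,1,4], [0,2,3], [0,2,4], [1,2,3], [1,3,4]

giving chain groups C_0 ≅ Z^5, C_1 ≅ Z^10, C_2 ≅ Z^5.

The boundary map ∂_1: C_1 → C_0 maps an edge to its endpoints' difference, ∂[p,q] = q − p. For instance
  ∂[1,4] = [4] − [1].
The 5×10 boundary matrix has rank 4 and Smith normal form diag(1,1,1,1).

∂_2: C_2 → C_1 maps a triangle to the signed sum of its edges. For instance
  ∂[1,2,3] = [2,3] − [1,3] + [1,2],
  ∂[0,2,4] = [2,4] − [0,4] + [0,2].
The 10×5 boundary matrix has rank 5 and Smith normal form diag(1,1,1,1,1).

From H_k ≅ ker(∂_k) / im(∂_{k+1}) we obtain:

  H_0: rank C_0 − rank ∂_1 = 5 − 4 = 1, and the invariant factors of ∂_1 are all 1, so H_0 = Z.
  H_1: rank ker ∂_1 − rank ∂_2 = (10 − 4) − 5 = 1, and the invariant factors of ∂_2 are all 1, so H_1 = Z.
  H_2: rank ker ∂_2 − rank ∂_3 = (5 − 5) − 0 = 0, and there is no ∂_3, so H_2 = 0.

(K is a triangulation of the Möbius band.)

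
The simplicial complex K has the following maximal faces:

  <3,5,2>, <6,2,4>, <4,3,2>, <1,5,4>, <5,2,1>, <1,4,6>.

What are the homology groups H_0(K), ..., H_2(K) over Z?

H_0 = Z,  H_1 = Z,  H_2 = 0.

Fix the vertex order 1 < 2 < 3 < 4 < 5 < 6 and write every simplex with vertices in increasing order. Then dim K = 2 and the simplices of K are:

  0-simplices (6): [1], [2], [3], [4], [5], [6]
  1-simplices (12): [1,2], [1,4], [1,5], [1,6], [2,3], [2,4], [2,5], [2,6], [3,4], [3,5], [4,5], [4,6]
  2-simplices (6): [1,2,5], [1,4,5], [1,4,6], [2,3,4], [2,3,5], [2,4,6]

giving chain groups C_0 ≅ Z^6, C_1 ≅ Z^12, C_2 ≅ Z^6.

The boundary map ∂_1: C_1 → C_0 sends each edge [p,q] (with p < q) to q − p.
The resulting 6×12 matrix has rank 5, and its Smith normal form has invariant factors (1,1,1,1,1).

Boundary ∂_2: C_2 → C_1 sends each 2-simplex [p,q,r] to [q,r] − [p,r] + [p,q]. For instance
  ∂[1,2,5] = [2,5] − [1,5] + [1,2],
  ∂[2,3,5] = [3,5] − [2,5] + [2,3].
The 12×6 boundary matrix has rank 6 and Smith normal form diag(1,1,1,1,1,1).

From H_k ≅ ker(∂_k) / im(∂_{k+1}) we obtain:

  H_0: rank C_0 − rank ∂_1 = 6 − 5 = 1, and the invariant factors of ∂_1 are all 1, so H_0 ≅ Z.
  H_1: rank ker ∂_1 − rank ∂_2 = (12 − 5) − 6 = 1, and the invariant factors of ∂_2 are all 1, so H_1 ≅ Z.
  H_2: rank ker ∂_2 − rank ∂_3 = (6 − 6) − 0 = 0, and there is no ∂_3, so H_2 ≅ 0.

As a check, the Euler characteristic is 6 − 12 + 6 = 0, which agrees with 1 − 1 + 0 = 0.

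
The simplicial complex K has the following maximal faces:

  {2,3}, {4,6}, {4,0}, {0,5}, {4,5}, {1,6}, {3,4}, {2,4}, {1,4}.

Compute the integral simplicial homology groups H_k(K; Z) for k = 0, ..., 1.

H_0 = Z,  H_1 = Z^3.

Fix the vertex order 0 < 1 < 2 < 3 < 4 < 5 < 6 and write every simplex with vertices in increasing order. Then dim K = 1 and the simplices of K are:

  0-simplices (7): [0], [1], [2], [3], [4], [5], [6]
  1-simplices (9): [0,4], [0,5], [1,4], [1,6], [2,3], [2,4], [3,4], [4,5], [4,6]

giving chain groups C_0 ≅ Z^7, C_1 ≅ Z^9.

∂_1: C_1 → C_0 sends each edge [p,q] (with p < q) to q − p. For instance
  ∂[4,6] = [6] − [4].
The 7×9 boundary matrix has rank 6 and Smith normal form diag(1,1,1,1,1,1).

Now H_k = ker ∂_k / im ∂_{k+1}, so:

  H_0: rank C_0 − rank ∂_1 = 7 − 6 = 1, and the invariant factors of ∂_1 are all 1, so H_0 ≅ Z.
  H_1: rank ker ∂_1 − rank ∂_2 = (9 − 6) − 0 = 3, and there is no ∂_2, so H_1 ≅ Z^3.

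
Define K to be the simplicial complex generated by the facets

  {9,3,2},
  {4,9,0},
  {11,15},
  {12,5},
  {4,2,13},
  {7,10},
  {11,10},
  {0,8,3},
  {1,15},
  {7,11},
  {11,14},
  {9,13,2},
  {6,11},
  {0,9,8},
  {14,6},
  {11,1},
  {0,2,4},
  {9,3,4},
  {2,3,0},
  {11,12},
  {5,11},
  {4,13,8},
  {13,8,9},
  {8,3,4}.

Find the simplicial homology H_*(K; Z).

Fix the vertex order 0 < 1 < 2 < 3 < 4 < 5 < 6 < 7 < 8 < 9 < 10 < 11 < 12 < 13 < 14 < 15 and write every simplex with vertices in increasing order. Then dim K = 2 and the simplices of K are:

  0-simplices (16): [0], [1], [2], [3], [4], [5], [6], [7], [8], [9], [10], [11], [12], [13], [14], [15]
  1-simplices (30): (30 of them)
  2-simplices (12): [0,2,3], [0,2,4], [0,3,8], [0,4,9], [0,8,9], [2,3,9], [2,4,13], [2,9,13], [3,4,8], [3,4,9], [4,8,13], [8,9,13]

so the chain groups are C_0 ≅ Z^16, C_1 ≅ Z^30, C_2 ≅ Z^12.

Boundary ∂_1: C_1 → C_0 maps an edge to its endpoints' difference, ∂[p,q] = q − p. For instance
  ∂[11,15] = [15] − [11].
The 16×30 boundary matrix has rank 14 and Smith normal form diag(1,1,1,1,1,1,1,1,1,1,1,1,1,1).

∂_2: C_2 → C_1 maps a triangle to the signed sum of its edges. For instance
  ∂[2,3,9] = [3,9] − [2,9] + [2,3],
  ∂[4,8,13] = [8,13] − [4,13] + [4,8].
As a 30×12 matrix over Z this has rank 12, with invariant factors (1,1,1,1,1,1,1,1,1,1,1,2).

Reading off H_k = ker ∂_k / im ∂_{k+1}:

  H_0: rank C_0 − rank ∂_1 = 16 − 14 = 2, and the invariant factors of ∂_1 are all 1, so H_0 ≅ Z^2.
  H_1: rank ker ∂_1 − rank ∂_2 = (30 − 14) − 12 = 4, and ∂_2 has invariant factor 2 > 1, so H_1 ≅ Z^4 ⊕ Z_2.
  H_2: rank ker ∂_2 − rank ∂_3 = (12 − 12) − 0 = 0, and there is no ∂_3, so H_2 ≅ 0.

As a check, the Euler characteristic is 16 − 30 + 12 = -2, which agrees with 2 − 4 + 0 = -2.
(K is a triangulation of the disjoint union of a wedge of 4 circles and the real projective plane RP^2.)

H_0 ≅ Z^2,  H_1 ≅ Z^4 ⊕ Z_2,  H_2 = 0.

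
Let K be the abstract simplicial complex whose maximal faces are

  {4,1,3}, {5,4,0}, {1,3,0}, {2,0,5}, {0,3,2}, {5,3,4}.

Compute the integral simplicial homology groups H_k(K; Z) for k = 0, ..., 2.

H_0 ≅ Z,  H_1 ≅ Z,  H_2 = 0.

K has 6 vertices, 12 edges, 6 triangles.
rank ∂_0 = 0, rank ∂_1 = 5 ⇒ b_0 = 6 − 0 − 5 = 1; all invariant factors of ∂_1 are 1 so no torsion. So H_0 = Z.
rank ∂_1 = 5, rank ∂_2 = 6 ⇒ b_1 = 12 − 5 − 6 = 1; all invariant factors of ∂_2 are 1 so no torsion. So H_1 = Z.
rank ∂_2 = 6, rank ∂_3 = 0 ⇒ b_2 = 6 − 6 − 0 = 0. So H_2 = 0.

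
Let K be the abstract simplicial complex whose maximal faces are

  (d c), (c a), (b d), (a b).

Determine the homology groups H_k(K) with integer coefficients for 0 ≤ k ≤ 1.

Take the total order a < b < c < d on the vertex set. Then K (dimension 1) consists of the simplices:

  0-simplices (4): a, b, c, d
  1-simplices (4): ab, ac, bd, cd

giving chain groups C_0 ≅ Z^4, C_1 ≅ Z^4.

The boundary map ∂_1: C_1 → C_0 maps an edge to its endpoints' difference, ∂[p,q] = q − p.
The resulting 4×4 matrix has rank 3, and its Smith normal form has invariant factors (1,1,1).

From H_k ≅ ker(∂_k) / im(∂_{k+1}) we obtain:

  H_0: rank C_0 − rank ∂_1 = 4 − 3 = 1, and the invariant factors of ∂_1 are all 1, so H_0 ≅ Z.
  H_1: rank ker ∂_1 − rank ∂_2 = (4 − 3) − 0 = 1, and there is no ∂_2, so H_1 ≅ Z.

(K is a triangulation of the circle S^1.)

H_0 ≅ Z,  H_1 ≅ Z.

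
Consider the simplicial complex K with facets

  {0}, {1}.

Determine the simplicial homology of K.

H_0 = Z^2.

Order the vertices as 0 < 1. Listing each simplex with vertices in this order, K has dimension 0 with simplices:

  0-simplices (2): [0], [1]

giving chain groups C_0 ≅ Z^2.

Reading off H_k = ker ∂_k / im ∂_{k+1}:

  H_0: rank C_0 − rank ∂_1 = 2 − 0 = 2, and there is no ∂_1, so H_0 ≅ Z^2.

(K is a triangulation of a set of 2 points.)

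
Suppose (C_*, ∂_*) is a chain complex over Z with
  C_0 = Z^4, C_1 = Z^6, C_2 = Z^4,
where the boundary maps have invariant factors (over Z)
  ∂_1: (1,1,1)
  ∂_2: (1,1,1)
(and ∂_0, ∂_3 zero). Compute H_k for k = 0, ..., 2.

H_0 ≅ Z,  H_1 = 0,  H_2 ≅ Z.

H_0: b_0 = 4 − 0 − 3 = 1; torsion from ∂_1 factors > 1: none. So H_0 ≅ Z.
H_1: b_1 = 6 − 3 − 3 = 0; torsion from ∂_2 factors > 1: none. So H_1 ≅ 0.
H_2: b_2 = 4 − 3 − 0 = 1; torsion from ∂_3 factors > 1: none. So H_2 ≅ Z.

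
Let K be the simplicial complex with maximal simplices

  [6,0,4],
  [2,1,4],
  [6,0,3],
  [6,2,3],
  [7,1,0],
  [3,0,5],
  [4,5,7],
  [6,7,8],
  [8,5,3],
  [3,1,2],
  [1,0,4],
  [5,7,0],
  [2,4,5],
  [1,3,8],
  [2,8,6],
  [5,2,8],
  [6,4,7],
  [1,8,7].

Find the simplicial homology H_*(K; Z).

H_0 ≅ Z,  H_1 ≅ Z ⊕ Z/2,  H_2 = 0.

Fix the vertex order 0 < 1 < 2 < 3 < 4 < 5 < 6 < 7 < 8 and write every simplex with vertices in increasing order. Then dim K = 2 and the simplices of K are:

  0-simplices (9): [0], [1], [2], [3], [4], [5], [6], [7], [8]
  1-simplices (27): (27 of them)
  2-simplices (18): [0,1,4], [0,1,7], [0,3,5], [0,3,6], [0,4,6], [0,5,7], [1,2,3], [1,2,4], [1,3,8], [1,7,8], [2,3,6], [2,4,5], [2,5,8], [2,6,8], [3,5,8], [4,5,7], [4,6,7], [6,7,8]

Hence C_0 ≅ Z^9, C_1 ≅ Z^27, C_2 ≅ Z^18.

Boundary ∂_1: C_1 → C_0 sends each edge [p,q] (with p < q) to q − p. For instance
  ∂[1,7] = [7] − [1].
As a 9×27 matrix over Z this has rank 8, with invariant factors (1,1,1,1,1,1,1,1).

Boundary ∂_2: C_2 → C_1 acts by ∂[p,q,r] = [q,r] − [p,r] + [p,q]. For instance
  ∂[1,2,4] = [2,4] − [1,4] + [1,2],
  ∂[4,5,7] = [5,7] − [4,7] + [4,5].
The 27×18 boundary matrix has rank 18 and Smith normal form diag(1,1,1,1,1,1,1,1,1,1,1,1,1,1,1,1,1,2).

From H_k ≅ ker(∂_k) / im(∂_{k+1}) we obtain:

  H_0: rank C_0 − rank ∂_1 = 9 − 8 = 1, and the invariant factors of ∂_1 are all 1, so H_0 = Z.
  H_1: rank ker ∂_1 − rank ∂_2 = (27 − 8) − 18 = 1, and ∂_2 has invariant factor 2 > 1, so H_1 = Z ⊕ Z/2.
  H_2: rank ker ∂_2 − rank ∂_3 = (18 − 18) − 0 = 0, and there is no ∂_3, so H_2 = 0.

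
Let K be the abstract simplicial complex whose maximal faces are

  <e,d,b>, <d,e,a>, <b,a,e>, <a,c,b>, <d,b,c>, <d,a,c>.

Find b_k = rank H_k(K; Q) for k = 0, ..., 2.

Order the vertices as a < b < c < d < e. Listing each simplex with vertices in this order, K has dimension 2 with simplices:

  0-simplices (5): a, b, c, d, e
  1-simplices (9): ab, ac, ad, ae, bc, bd, be, cd, de
  2-simplices (6): abc, abe, acd, ade, bcd, bde

giving chain groups C_0 ≅ Z^5, C_1 ≅ Z^9, C_2 ≅ Z^6.

Boundary ∂_1: C_1 → C_0 sends each edge [p,q] (with p < q) to q − p. For instance
  ∂de = e − d.
The 5×9 boundary matrix has rank 4 and Smith normal form diag(1,1,1,1).

∂_2: C_2 → C_1 acts by ∂[p,q,r] = [q,r] − [p,r] + [p,q]. For instance
  ∂acd = cd − ad + ac,
  ∂abc = bc − ac + ab.
This gives a 9×6 integer matrix of rank 5; reducing to Smith normal form yields diagonal entries (1,1,1,1,1).

Computing H_k = (kernel of ∂_k) / (image of ∂_{k+1}):

  H_0: rank C_0 − rank ∂_1 = 5 − 4 = 1, and the invariant factors of ∂_1 are all 1, so H_0 ≅ Z.
  H_1: rank ker ∂_1 − rank ∂_2 = (9 − 4) − 5 = 0, and the invariant factors of ∂_2 are all 1, so H_1 ≅ 0.
  H_2: rank ker ∂_2 − rank ∂_3 = (6 − 5) − 0 = 1, and there is no ∂_3, so H_2 ≅ Z.

As a check, the Euler characteristic is 5 − 9 + 6 = 2, which agrees with 1 − 0 + 1 = 2.
(K is a triangulation of the 2-sphere S^2.)

Hence the Betti numbers are b_0 = 1, b_1 = 0, b_2 = 1.

b_0 = 1, b_1 = 0, b_2 = 1.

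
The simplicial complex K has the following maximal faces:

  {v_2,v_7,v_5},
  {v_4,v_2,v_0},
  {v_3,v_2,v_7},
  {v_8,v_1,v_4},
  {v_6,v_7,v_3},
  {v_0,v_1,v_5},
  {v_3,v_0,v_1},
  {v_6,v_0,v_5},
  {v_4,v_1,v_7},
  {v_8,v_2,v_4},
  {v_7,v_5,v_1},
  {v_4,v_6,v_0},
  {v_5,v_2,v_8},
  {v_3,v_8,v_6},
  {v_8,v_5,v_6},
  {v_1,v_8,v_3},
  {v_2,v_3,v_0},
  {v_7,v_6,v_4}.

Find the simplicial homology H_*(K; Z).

H_0 ≅ Z,  H_1 ≅ Z^2,  H_2 ≅ Z.

Take the total order v_0 < v_1 < v_2 < v_3 < v_4 < v_5 < v_6 < v_7 < v_8 on the vertex set. Then K (dimension 2) consists of the simplices:

  0-simplices (9): [v_0], [v_1], [v_2], [v_3], [v_4], [v_5], [v_6], [v_7], [v_8]
  1-simplices (27): (27 of them)
  2-simplices (18): (18 of them)

so the chain groups are C_0 ≅ Z^9, C_1 ≅ Z^27, C_2 ≅ Z^18.

Boundary ∂_1: C_1 → C_0 maps an edge to its endpoints' difference, ∂[p,q] = q − p.
This gives a 9×27 integer matrix of rank 8; reducing to Smith normal form yields diagonal entries (1,1,1,1,1,1,1,1).

∂_2: C_2 → C_1 maps a triangle to the signed sum of its edges. For instance
  ∂[v_5,v_6,v_8] = [v_6,v_8] − [v_5,v_8] + [v_5,v_6],
  ∂[v_1,v_4,v_7] = [v_4,v_7] − [v_1,v_7] + [v_1,v_4].
This gives a 27×18 integer matrix of rank 17; reducing to Smith normal form yields diagonal entries (1,1,1,1,1,1,1,1,1,1,1,1,1,1,1,1,1).

Computing H_k = (kernel of ∂_k) / (image of ∂_{k+1}):

  H_0: rank C_0 − rank ∂_1 = 9 − 8 = 1, and the invariant factors of ∂_1 are all 1, so H_0 = Z.
  H_1: rank ker ∂_1 − rank ∂_2 = (27 − 8) − 17 = 2, and the invariant factors of ∂_2 are all 1, so H_1 = Z^2.
  H_2: rank ker ∂_2 − rank ∂_3 = (18 − 17) − 0 = 1, and there is no ∂_3, so H_2 = Z.

As a check, the Euler characteristic is 9 − 27 + 18 = 0, which agrees with 1 − 2 + 1 = 0.
(K is a triangulation of the torus T^2.)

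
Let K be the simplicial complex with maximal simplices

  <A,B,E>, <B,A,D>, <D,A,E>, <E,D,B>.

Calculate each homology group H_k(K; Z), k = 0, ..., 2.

H_0 = Z,  H_1 = 0,  H_2 = Z.

Order the vertices as A < B < D < E. Listing each simplex with vertices in this order, K has dimension 2 with simplices:

  0-simplices (4): A, B, D, E
  1-simplices (6): AB, AD, AE, BD, BE, DE
  2-simplices (4): ABD, ABE, ADE, BDE

so the chain groups are C_0 ≅ Z^4, C_1 ≅ Z^6, C_2 ≅ Z^4.

∂_1: C_1 → C_0 maps an edge to its endpoints' difference, ∂[p,q] = q − p. For instance
  ∂AE = E − A.
This gives a 4×6 integer matrix of rank 3; reducing to Smith normal form yields diagonal entries (1,1,1).

∂_2: C_2 → C_1 sends each 2-simplex [p,q,r] to [q,r] − [p,r] + [p,q]. For instance
  ∂BDE = DE − BE + BD,
  ∂ABD = BD − AD + AB.
The 6×4 boundary matrix has rank 3 and Smith normal form diag(1,1,1).

Computing H_k = (kernel of ∂_k) / (image of ∂_{k+1}):

  H_0: rank C_0 − rank ∂_1 = 4 − 3 = 1, and the invariant factors of ∂_1 are all 1, so H_0 ≅ Z.
  H_1: rank ker ∂_1 − rank ∂_2 = (6 − 3) − 3 = 0, and the invariant factors of ∂_2 are all 1, so H_1 ≅ 0.
  H_2: rank ker ∂_2 − rank ∂_3 = (4 − 3) − 0 = 1, and there is no ∂_3, so H_2 ≅ Z.

As a check, the Euler characteristic is 4 − 6 + 4 = 2, which agrees with 1 − 0 + 1 = 2.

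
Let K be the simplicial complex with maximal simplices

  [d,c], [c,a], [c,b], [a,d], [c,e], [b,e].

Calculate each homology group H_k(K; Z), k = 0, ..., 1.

Take the total order a < b < c < d < e on the vertex set. Then K (dimension 1) consists of the simplices:

  0-simplices (5): a, b, c, d, e
  1-simplices (6): ac, ad, bc, be, cd, ce

so the chain groups are C_0 ≅ Z^5, C_1 ≅ Z^6.

The boundary map ∂_1: C_1 → C_0 maps an edge to its endpoints' difference, ∂[p,q] = q − p. For instance
  ∂ad = d − a.
The resulting 5×6 matrix has rank 4, and its Smith normal form has invariant factors (1,1,1,1).

Reading off H_k = ker ∂_k / im ∂_{k+1}:

  H_0: rank C_0 − rank ∂_1 = 5 − 4 = 1, and the invariant factors of ∂_1 are all 1, so H_0 ≅ Z.
  H_1: rank ker ∂_1 − rank ∂_2 = (6 − 4) − 0 = 2, and there is no ∂_2, so H_1 ≅ Z^2.

(K is a triangulation of a wedge of 2 circles.)

H_0 ≅ Z,  H_1 ≅ Z^2.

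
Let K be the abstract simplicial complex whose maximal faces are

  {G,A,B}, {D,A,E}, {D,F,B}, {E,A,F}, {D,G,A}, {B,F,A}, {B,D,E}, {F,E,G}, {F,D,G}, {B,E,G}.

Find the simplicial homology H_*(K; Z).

K has 6 vertices, 15 edges, 10 triangles.
rank ∂_0 = 0, rank ∂_1 = 5 ⇒ b_0 = 6 − 0 − 5 = 1; all invariant factors of ∂_1 are 1 so no torsion. So H_0 ≅ Z.
rank ∂_1 = 5, rank ∂_2 = 10 ⇒ b_1 = 15 − 5 − 10 = 0; ∂_2 has invariant factor(s) [2] giving torsion. So H_1 ≅ Z_2.
rank ∂_2 = 10, rank ∂_3 = 0 ⇒ b_2 = 10 − 10 − 0 = 0. So H_2 ≅ 0.

H_0 = Z,  H_1 = Z_2,  H_2 = 0.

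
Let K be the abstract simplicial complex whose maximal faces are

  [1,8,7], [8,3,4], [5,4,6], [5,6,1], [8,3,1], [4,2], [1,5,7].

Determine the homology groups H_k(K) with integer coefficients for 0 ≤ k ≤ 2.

H_0 = Z,  H_1 = Z,  H_2 = 0.

We work with the vertex ordering 1 < 2 < 3 < 4 < 5 < 6 < 7 < 8. The simplices of K, each written with vertices in increasing order, are:

  0-simplices (8): [1], [2], [3], [4], [5], [6], [7], [8]
  1-simplices (14): [1,3], [1,5], [1,6], [1,7], [1,8], [2,4], [3,4], [3,8], [4,5], [4,6], [4,8], [5,6], [5,7], [7,8]
  2-simplices (6): [1,3,8], [1,5,6], [1,5,7], [1,7,8], [3,4,8], [4,5,6]

giving chain groups C_0 ≅ Z^8, C_1 ≅ Z^14, C_2 ≅ Z^6.

The boundary map ∂_1: C_1 → C_0 is given by ∂[p,q] = [q] − [p]. For instance
  ∂[4,8] = [8] − [4].
The 8×14 boundary matrix has rank 7 and Smith normal form diag(1,1,1,1,1,1,1).

∂_2: C_2 → C_1 acts by ∂[p,q,r] = [q,r] − [p,r] + [p,q]. For instance
  ∂[1,5,7] = [5,7] − [1,7] + [1,5],
  ∂[3,4,8] = [4,8] − [3,8] + [3,4].
This gives a 14×6 integer matrix of rank 6; reducing to Smith normal form yields diagonal entries (1,1,1,1,1,1).

Reading off H_k = ker ∂_k / im ∂_{k+1}:

  H_0: rank C_0 − rank ∂_1 = 8 − 7 = 1, and the invariant factors of ∂_1 are all 1, so H_0 ≅ Z.
  H_1: rank ker ∂_1 − rank ∂_2 = (14 − 7) − 6 = 1, and the invariant factors of ∂_2 are all 1, so H_1 ≅ Z.
  H_2: rank ker ∂_2 − rank ∂_3 = (6 − 6) − 0 = 0, and there is no ∂_3, so H_2 ≅ 0.

As a check, the Euler characteristic is 8 − 14 + 6 = 0, which agrees with 1 − 1 + 0 = 0.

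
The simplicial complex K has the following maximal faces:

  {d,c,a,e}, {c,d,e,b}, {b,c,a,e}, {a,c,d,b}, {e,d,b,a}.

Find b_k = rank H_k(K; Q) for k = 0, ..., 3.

K has 5 vertices, 10 edges, 10 triangles, 5 3-simplices.
rank ∂_0 = 0, rank ∂_1 = 4 ⇒ b_0 = 5 − 0 − 4 = 1; all invariant factors of ∂_1 are 1 so no torsion. So H_0 ≅ Z.
rank ∂_1 = 4, rank ∂_2 = 6 ⇒ b_1 = 10 − 4 − 6 = 0; all invariant factors of ∂_2 are 1 so no torsion. So H_1 ≅ 0.
rank ∂_2 = 6, rank ∂_3 = 4 ⇒ b_2 = 10 − 6 − 4 = 0; all invariant factors of ∂_3 are 1 so no torsion. So H_2 ≅ 0.
rank ∂_3 = 4, rank ∂_4 = 0 ⇒ b_3 = 5 − 4 − 0 = 1. So H_3 ≅ Z.

b_0 = 1, b_1 = 0, b_2 = 0, b_3 = 1.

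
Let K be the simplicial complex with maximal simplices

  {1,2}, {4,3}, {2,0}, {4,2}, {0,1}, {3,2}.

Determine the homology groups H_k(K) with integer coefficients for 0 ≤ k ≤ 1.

We work with the vertex ordering 0 < 1 < 2 < 3 < 4. The simplices of K, each written with vertices in increasing order, are:

  0-simplices (5): [0], [1], [2], [3], [4]
  1-simplices (6): [0,1], [0,2], [1,2], [2,3], [2,4], [3,4]

Hence C_0 ≅ Z^5, C_1 ≅ Z^6.

The boundary map ∂_1: C_1 → C_0 sends each edge [p,q] (with p < q) to q − p.
The resulting 5×6 matrix has rank 4, and its Smith normal form has invariant factors (1,1,1,1).

From H_k ≅ ker(∂_k) / im(∂_{k+1}) we obtain:

  H_0: rank C_0 − rank ∂_1 = 5 − 4 = 1, and the invariant factors of ∂_1 are all 1, so H_0 = Z.
  H_1: rank ker ∂_1 − rank ∂_2 = (6 − 4) − 0 = 2, and there is no ∂_2, so H_1 = Z^2.

As a check, the Euler characteristic is 5 − 6 = -1, which agrees with 1 − 2 = -1.

H_0 = Z,  H_1 = Z^2.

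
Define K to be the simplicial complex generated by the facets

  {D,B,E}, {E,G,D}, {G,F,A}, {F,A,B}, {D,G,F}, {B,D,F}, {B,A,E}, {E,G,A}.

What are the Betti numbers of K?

b_0 = 1, b_1 = 0, b_2 = 1.

Order the vertices as A < B < D < E < F < G. Listing each simplex with vertices in this order, K has dimension 2 with simplices:

  0-simplices (6): A, B, D, E, F, G
  1-simplices (12): AB, AE, AF, AG, BD, BE, BF, DE, DF, DG, EG, FG
  2-simplices (8): ABE, ABF, AEG, AFG, BDE, BDF, DEG, DFG

so the chain groups are C_0 ≅ Z^6, C_1 ≅ Z^12, C_2 ≅ Z^8.

The boundary map ∂_1: C_1 → C_0 sends each edge [p,q] (with p < q) to q − p.
The 6×12 boundary matrix has rank 5 and Smith normal form diag(1,1,1,1,1).

∂_2: C_2 → C_1 sends each 2-simplex [p,q,r] to [q,r] − [p,r] + [p,q]. For instance
  ∂DEG = EG − DG + DE,
  ∂AEG = EG − AG + AE.
The resulting 12×8 matrix has rank 7, and its Smith normal form has invariant factors (1,1,1,1,1,1,1).

Computing H_k = (kernel of ∂_k) / (image of ∂_{k+1}):

  H_0: rank C_0 − rank ∂_1 = 6 − 5 = 1, and the invariant factors of ∂_1 are all 1, so H_0 ≅ Z.
  H_1: rank ker ∂_1 − rank ∂_2 = (12 − 5) − 7 = 0, and the invariant factors of ∂_2 are all 1, so H_1 ≅ 0.
  H_2: rank ker ∂_2 − rank ∂_3 = (8 − 7) − 0 = 1, and there is no ∂_3, so H_2 ≅ Z.

Hence the Betti numbers are b_0 = 1, b_1 = 0, b_2 = 1.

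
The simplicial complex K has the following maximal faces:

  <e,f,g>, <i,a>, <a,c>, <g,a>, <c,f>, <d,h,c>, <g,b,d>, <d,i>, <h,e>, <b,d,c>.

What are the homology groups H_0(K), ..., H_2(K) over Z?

Order the vertices as a < b < c < d < e < f < g < h < i. Listing each simplex with vertices in this order, K has dimension 2 with simplices:

  0-simplices (9): a, b, c, d, e, f, g, h, i
  1-simplices (16): ac, ag, ai, bc, bd, bg, cd, cf, ch, dg, dh, di, ef, eg, eh, fg
  2-simplices (4): bcd, bdg, cdh, efg

Hence C_0 ≅ Z^9, C_1 ≅ Z^16, C_2 ≅ Z^4.

∂_1: C_1 → C_0 sends each edge [p,q] (with p < q) to q − p. For instance
  ∂dg = g − d.
This gives a 9×16 integer matrix of rank 8; reducing to Smith normal form yields diagonal entries (1,1,1,1,1,1,1,1).

The boundary map ∂_2: C_2 → C_1 maps a triangle to the signed sum of its edges. For instance
  ∂cdh = dh − ch + cd,
  ∂efg = fg − eg + ef.
As a 16×4 matrix over Z this has rank 4, with invariant factors (1,1,1,1).

From H_k ≅ ker(∂_k) / im(∂_{k+1}) we obtain:

  H_0: rank C_0 − rank ∂_1 = 9 − 8 = 1, and the invariant factors of ∂_1 are all 1, so H_0 = Z.
  H_1: rank ker ∂_1 − rank ∂_2 = (16 − 8) − 4 = 4, and the invariant factors of ∂_2 are all 1, so H_1 = Z^4.
  H_2: rank ker ∂_2 − rank ∂_3 = (4 − 4) − 0 = 0, and there is no ∂_3, so H_2 = 0.

As a check, the Euler characteristic is 9 − 16 + 4 = -3, which agrees with 1 − 4 + 0 = -3.

H_0 = Z,  H_1 = Z^4,  H_2 = 0.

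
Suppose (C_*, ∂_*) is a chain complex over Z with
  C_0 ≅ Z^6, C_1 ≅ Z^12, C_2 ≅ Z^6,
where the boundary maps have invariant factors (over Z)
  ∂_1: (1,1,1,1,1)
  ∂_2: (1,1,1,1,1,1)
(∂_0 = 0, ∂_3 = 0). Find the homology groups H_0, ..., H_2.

H_0 ≅ Z,  H_1 ≅ Z,  H_2 = 0.

H_0: b_0 = 6 − 0 − 5 = 1; torsion from ∂_1 factors > 1: none. So H_0 ≅ Z.
H_1: b_1 = 12 − 5 − 6 = 1; torsion from ∂_2 factors > 1: none. So H_1 ≅ Z.
H_2: b_2 = 6 − 6 − 0 = 0; torsion from ∂_3 factors > 1: none. So H_2 ≅ 0.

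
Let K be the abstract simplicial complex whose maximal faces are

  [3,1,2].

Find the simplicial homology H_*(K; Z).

H_0 ≅ Z,  H_1 = 0,  H_2 = 0.

We work with the vertex ordering 1 < 2 < 3. The simplices of K, each written with vertices in increasing order, are:

  0-simplices (3): [1], [2], [3]
  1-simplices (3): [1,2], [1,3], [2,3]
  2-simplices (1): [1,2,3]

giving chain groups C_0 ≅ Z^3, C_1 ≅ Z^3, C_2 ≅ Z^1.

The boundary map ∂_1: C_1 → C_0 maps an edge to its endpoints' difference, ∂[p,q] = q − p. For instance
  ∂[1,2] = [2] − [1].
The 3×3 boundary matrix has rank 2 and Smith normal form diag(1,1).

The boundary map ∂_2: C_2 → C_1 sends each 2-simplex [p,q,r] to [q,r] − [p,r] + [p,q]. For instance
  ∂[1,2,3] = [2,3] − [1,3] + [1,2].
The resulting 3×1 matrix has rank 1, and its Smith normal form has invariant factors (1).

Reading off H_k = ker ∂_k / im ∂_{k+1}:

  H_0: rank C_0 − rank ∂_1 = 3 − 2 = 1, and the invariant factors of ∂_1 are all 1, so H_0 = Z.
  H_1: rank ker ∂_1 − rank ∂_2 = (3 − 2) − 1 = 0, and the invariant factors of ∂_2 are all 1, so H_1 = 0.
  H_2: rank ker ∂_2 − rank ∂_3 = (1 − 1) − 0 = 0, and there is no ∂_3, so H_2 = 0.

As a check, the Euler characteristic is 3 − 3 + 1 = 1, which agrees with 1 − 0 + 0 = 1.
(K is a triangulation of the 2-simplex.)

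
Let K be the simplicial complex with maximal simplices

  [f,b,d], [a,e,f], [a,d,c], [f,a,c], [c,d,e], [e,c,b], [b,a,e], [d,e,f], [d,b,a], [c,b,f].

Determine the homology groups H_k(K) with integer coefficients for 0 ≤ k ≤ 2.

H_0 ≅ Z,  H_1 ≅ Z/2Z,  H_2 = 0.

We work with the vertex ordering a < b < c < d < e < f. The simplices of K, each written with vertices in increasing order, are:

  0-simplices (6): a, b, c, d, e, f
  1-simplices (15): ab, ac, ad, ae, af, bc, bd, be, bf, cd, ce, cf, de, df, ef
  2-simplices (10): abd, abe, acd, acf, aef, bce, bcf, bdf, cde, def

giving chain groups C_0 ≅ Z^6, C_1 ≅ Z^15, C_2 ≅ Z^10.

The boundary map ∂_1: C_1 → C_0 is given by ∂[p,q] = [q] − [p]. For instance
  ∂de = e − d.
The resulting 6×15 matrix has rank 5, and its Smith normal form has invariant factors (1,1,1,1,1).

∂_2: C_2 → C_1 acts by ∂[p,q,r] = [q,r] − [p,r] + [p,q]. For instance
  ∂bce = ce − be + bc,
  ∂aef = ef − af + ae.
The resulting 15×10 matrix has rank 10, and its Smith normal form has invariant factors (1,1,1,1,1,1,1,1,1,2).

From H_k ≅ ker(∂_k) / im(∂_{k+1}) we obtain:

  H_0: rank C_0 − rank ∂_1 = 6 − 5 = 1, and the invariant factors of ∂_1 are all 1, so H_0 ≅ Z.
  H_1: rank ker ∂_1 − rank ∂_2 = (15 − 5) − 10 = 0, and ∂_2 has invariant factor 2 > 1, so H_1 ≅ Z/2Z.
  H_2: rank ker ∂_2 − rank ∂_3 = (10 − 10) − 0 = 0, and there is no ∂_3, so H_2 ≅ 0.

(K is a triangulation of the real projective plane RP^2.)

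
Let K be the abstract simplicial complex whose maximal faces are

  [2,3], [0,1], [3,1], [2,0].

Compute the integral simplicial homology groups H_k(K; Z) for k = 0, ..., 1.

Fix the vertex order 0 < 1 < 2 < 3 and write every simplex with vertices in increasing order. Then dim K = 1 and the simplices of K are:

  0-simplices (4): [0], [1], [2], [3]
  1-simplices (4): [0,1], [0,2], [1,3], [2,3]

giving chain groups C_0 ≅ Z^4, C_1 ≅ Z^4.

The boundary map ∂_1: C_1 → C_0 maps an edge to its endpoints' difference, ∂[p,q] = q − p. For instance
  ∂[0,2] = [2] − [0].
The resulting 4×4 matrix has rank 3, and its Smith normal form has invariant factors (1,1,1).

From H_k ≅ ker(∂_k) / im(∂_{k+1}) we obtain:

  H_0: rank C_0 − rank ∂_1 = 4 − 3 = 1, and the invariant factors of ∂_1 are all 1, so H_0 = Z.
  H_1: rank ker ∂_1 − rank ∂_2 = (4 − 3) − 0 = 1, and there is no ∂_2, so H_1 = Z.

As a check, the Euler characteristic is 4 − 4 = 0, which agrees with 1 − 1 = 0.

H_0 = Z,  H_1 = Z.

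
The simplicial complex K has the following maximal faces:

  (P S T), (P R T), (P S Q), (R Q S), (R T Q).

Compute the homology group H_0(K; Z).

H_0 = Z.

We work with the vertex ordering P < Q < R < S < T. The simplices of K, each written with vertices in increasing order, are:

  0-simplices (5): P, Q, R, S, T
  1-simplices (10): PQ, PR, PS, PT, QR, QS, QT, RS, RT, ST
  2-simplices (5): PQS, PRT, PST, QRS, QRT

Hence C_0 ≅ Z^5, C_1 ≅ Z^10, C_2 ≅ Z^5.

Boundary ∂_1: C_1 → C_0 sends each edge [p,q] (with p < q) to q − p. For instance
  ∂ST = T − S.
As a 5×10 matrix over Z this has rank 4, with invariant factors (1,1,1,1).

∂_2: C_2 → C_1 sends each 2-simplex [p,q,r] to [q,r] − [p,r] + [p,q]. For instance
  ∂PST = ST − PT + PS,
  ∂PRT = RT − PT + PR.
The resulting 10×5 matrix has rank 5, and its Smith normal form has invariant factors (1,1,1,1,1).

Reading off H_k = ker ∂_k / im ∂_{k+1}:

  H_0: rank C_0 − rank ∂_1 = 5 − 4 = 1, and the invariant factors of ∂_1 are all 1, so H_0 ≅ Z.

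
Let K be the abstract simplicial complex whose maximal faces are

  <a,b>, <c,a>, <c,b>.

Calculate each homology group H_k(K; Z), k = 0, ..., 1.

H_0 ≅ Z,  H_1 ≅ Z.

We work with the vertex ordering a < b < c. The simplices of K, each written with vertices in increasing order, are:

  0-simplices (3): a, b, c
  1-simplices (3): ab, ac, bc

Hence C_0 ≅ Z^3, C_1 ≅ Z^3.

Boundary ∂_1: C_1 → C_0 is given by ∂[p,q] = [q] − [p]. For instance
  ∂bc = c − b.
As a 3×3 matrix over Z this has rank 2, with invariant factors (1,1).

Computing H_k = (kernel of ∂_k) / (image of ∂_{k+1}):

  H_0: rank C_0 − rank ∂_1 = 3 − 2 = 1, and the invariant factors of ∂_1 are all 1, so H_0 = Z.
  H_1: rank ker ∂_1 − rank ∂_2 = (3 − 2) − 0 = 1, and there is no ∂_2, so H_1 = Z.

As a check, the Euler characteristic is 3 − 3 = 0, which agrees with 1 − 1 = 0.
(K is a triangulation of the circle S^1.)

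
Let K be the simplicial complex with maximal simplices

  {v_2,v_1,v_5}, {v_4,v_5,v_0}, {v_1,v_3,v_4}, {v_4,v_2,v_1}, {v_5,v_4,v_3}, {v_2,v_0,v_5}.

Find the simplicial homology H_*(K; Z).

H_0 = Z,  H_1 = Z,  H_2 = 0.

Order the vertices as v_0 < v_1 < v_2 < v_3 < v_4 < v_5. Listing each simplex with vertices in this order, K has dimension 2 with simplices:

  0-simplices (6): [v_0], [v_1], [v_2], [v_3], [v_4], [v_5]
  1-simplices (12): [v_0,v_2], [v_0,v_4], [v_0,v_5], [v_1,v_2], [v_1,v_3], [v_1,v_4], [v_1,v_5], [v_2,v_4], [v_2,v_5], [v_3,v_4], [v_3,v_5], [v_4,v_5]
  2-simplices (6): [v_0,v_2,v_5], [v_0,v_4,v_5], [v_1,v_2,v_4], [v_1,v_2,v_5], [v_1,v_3,v_4], [v_3,v_4,v_5]

giving chain groups C_0 ≅ Z^6, C_1 ≅ Z^12, C_2 ≅ Z^6.

∂_1: C_1 → C_0 maps an edge to its endpoints' difference, ∂[p,q] = q − p.
As a 6×12 matrix over Z this has rank 5, with invariant factors (1,1,1,1,1).

∂_2: C_2 → C_1 acts by ∂[p,q,r] = [q,r] − [p,r] + [p,q]. For instance
  ∂[v_1,v_2,v_4] = [v_2,v_4] − [v_1,v_4] + [v_1,v_2],
  ∂[v_1,v_3,v_4] = [v_3,v_4] − [v_1,v_4] + [v_1,v_3].
The 12×6 boundary matrix has rank 6 and Smith normal form diag(1,1,1,1,1,1).

Reading off H_k = ker ∂_k / im ∂_{k+1}:

  H_0: rank C_0 − rank ∂_1 = 6 − 5 = 1, and the invariant factors of ∂_1 are all 1, so H_0 ≅ Z.
  H_1: rank ker ∂_1 − rank ∂_2 = (12 − 5) − 6 = 1, and the invariant factors of ∂_2 are all 1, so H_1 ≅ Z.
  H_2: rank ker ∂_2 − rank ∂_3 = (6 − 6) − 0 = 0, and there is no ∂_3, so H_2 ≅ 0.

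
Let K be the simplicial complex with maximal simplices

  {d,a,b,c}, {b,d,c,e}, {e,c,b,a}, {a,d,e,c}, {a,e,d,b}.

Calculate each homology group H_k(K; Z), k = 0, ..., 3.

H_0 = Z,  H_1 = 0,  H_2 = 0,  H_3 = Z.

Fix the vertex order a < b < c < d < e and write every simplex with vertices in increasing order. Then dim K = 3 and the simplices of K are:

  0-simplices (5): a, b, c, d, e
  1-simplices (10): ab, ac, ad, ae, bc, bd, be, cd, ce, de
  2-simplices (10): abc, abd, abe, acd, ace, ade, bcd, bce, bde, cde
  3-simplices (5): abcd, abce, abde, acde, bcde

Hence C_0 ≅ Z^5, C_1 ≅ Z^10, C_2 ≅ Z^10, C_3 ≅ Z^5.

∂_1: C_1 → C_0 sends each edge [p,q] (with p < q) to q − p. For instance
  ∂bd = d − b.
The resulting 5×10 matrix has rank 4, and its Smith normal form has invariant factors (1,1,1,1).

The boundary map ∂_2: C_2 → C_1 maps a triangle to the signed sum of its edges. For instance
  ∂abc = bc − ac + ab,
  ∂bde = de − be + bd.
This gives a 10×10 integer matrix of rank 6; reducing to Smith normal form yields diagonal entries (1,1,1,1,1,1).

∂_3: C_3 → C_2 sends each 3-simplex σ to the alternating sum Σ_i (−1)^i (σ with its i-th vertex removed). For instance
  ∂bcde = cde − bde + bce − bcd,
  ∂acde = cde − ade + ace − acd.
As a 10×5 matrix over Z this has rank 4, with invariant factors (1,1,1,1).

Computing H_k = (kernel of ∂_k) / (image of ∂_{k+1}):

  H_0: rank C_0 − rank ∂_1 = 5 − 4 = 1, and the invariant factors of ∂_1 are all 1, so H_0 ≅ Z.
  H_1: rank ker ∂_1 − rank ∂_2 = (10 − 4) − 6 = 0, and the invariant factors of ∂_2 are all 1, so H_1 ≅ 0.
  H_2: rank ker ∂_2 − rank ∂_3 = (10 − 6) − 4 = 0, and the invariant factors of ∂_3 are all 1, so H_2 ≅ 0.
  H_3: rank ker ∂_3 − rank ∂_4 = (5 − 4) − 0 = 1, and there is no ∂_4, so H_3 ≅ Z.

As a check, the Euler characteristic is 5 − 10 + 10 − 5 = 0, which agrees with 1 − 0 + 0 − 1 = 0.
(K is a triangulation of the 3-sphere S^3.)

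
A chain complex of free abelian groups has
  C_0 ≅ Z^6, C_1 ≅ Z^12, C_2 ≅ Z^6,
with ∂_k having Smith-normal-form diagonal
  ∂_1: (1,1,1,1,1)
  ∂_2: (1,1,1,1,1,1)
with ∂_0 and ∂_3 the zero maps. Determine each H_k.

H_0: b_0 = 6 − 0 − 5 = 1; torsion from ∂_1 factors > 1: none. So H_0 = Z.
H_1: b_1 = 12 − 5 − 6 = 1; torsion from ∂_2 factors > 1: none. So H_1 = Z.
H_2: b_2 = 6 − 6 − 0 = 0; torsion from ∂_3 factors > 1: none. So H_2 = 0.

H_0 = Z,  H_1 = Z,  H_2 = 0.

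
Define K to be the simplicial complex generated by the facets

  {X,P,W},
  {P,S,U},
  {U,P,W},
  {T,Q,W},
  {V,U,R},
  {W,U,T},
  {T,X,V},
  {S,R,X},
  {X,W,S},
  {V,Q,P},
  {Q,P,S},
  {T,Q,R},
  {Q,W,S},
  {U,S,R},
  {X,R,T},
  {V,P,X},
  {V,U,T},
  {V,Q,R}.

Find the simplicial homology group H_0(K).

H_0 = Z.

Fix the vertex order P < Q < R < S < T < U < V < W < X and write every simplex with vertices in increasing order. Then dim K = 2 and the simplices of K are:

  0-simplices (9): P, Q, R, S, T, U, V, W, X
  1-simplices (27): PQ, PS, PU, PV, PW, PX, QR, QS, QT, QV, QW, RS, RT, RU, RV, RX, SU, SW, SX, TU, TV, TW, TX, UV, UW, VX, WX
  2-simplices (18): PQS, PQV, PSU, PUW, PVX, PWX, QRT, QRV, QSW, QTW, RSU, RSX, RTX, RUV, SWX, TUV, TUW, TVX

Hence C_0 ≅ Z^9, C_1 ≅ Z^27, C_2 ≅ Z^18.

∂_1: C_1 → C_0 is given by ∂[p,q] = [q] − [p].
The 9×27 boundary matrix has rank 8 and Smith normal form diag(1,1,1,1,1,1,1,1).

The boundary map ∂_2: C_2 → C_1 sends each 2-simplex [p,q,r] to [q,r] − [p,r] + [p,q]. For instance
  ∂PVX = VX − PX + PV,
  ∂PQV = QV − PV + PQ.
The resulting 27×18 matrix has rank 18, and its Smith normal form has invariant factors (1,1,1,1,1,1,1,1,1,1,1,1,1,1,1,1,1,2).

Computing H_k = (kernel of ∂_k) / (image of ∂_{k+1}):

  H_0: rank C_0 − rank ∂_1 = 9 − 8 = 1, and the invariant factors of ∂_1 are all 1, so H_0 ≅ Z.

(K is a triangulation of the Klein bottle.)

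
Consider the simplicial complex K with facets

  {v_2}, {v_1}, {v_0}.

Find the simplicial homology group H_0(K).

H_0 ≅ Z^3.

Take the total order v_0 < v_1 < v_2 on the vertex set. Then K (dimension 0) consists of the simplices:

  0-simplices (3): [v_0], [v_1], [v_2]

giving chain groups C_0 ≅ Z^3.

Reading off H_k = ker ∂_k / im ∂_{k+1}:

  H_0: rank C_0 − rank ∂_1 = 3 − 0 = 3, and there is no ∂_1, so H_0 = Z^3.

(K is a triangulation of a set of 3 points.)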